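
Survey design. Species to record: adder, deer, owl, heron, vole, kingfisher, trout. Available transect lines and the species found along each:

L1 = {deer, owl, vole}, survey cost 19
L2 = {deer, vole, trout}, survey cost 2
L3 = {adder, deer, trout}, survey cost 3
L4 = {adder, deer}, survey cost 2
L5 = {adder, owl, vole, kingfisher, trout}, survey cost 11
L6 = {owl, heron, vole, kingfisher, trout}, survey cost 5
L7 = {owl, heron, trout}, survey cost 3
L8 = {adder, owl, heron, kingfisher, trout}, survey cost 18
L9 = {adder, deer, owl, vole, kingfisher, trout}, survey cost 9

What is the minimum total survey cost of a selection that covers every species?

7

L4, L6 cover every species at survey cost 2 + 5 = 7.
Any cover uses at least 2 transects; among all covering selections none totals below 7.
Greedy by coverage-per-survey cost would pick L2, L7, L4, L6 for 12 — worse than the optimum 7.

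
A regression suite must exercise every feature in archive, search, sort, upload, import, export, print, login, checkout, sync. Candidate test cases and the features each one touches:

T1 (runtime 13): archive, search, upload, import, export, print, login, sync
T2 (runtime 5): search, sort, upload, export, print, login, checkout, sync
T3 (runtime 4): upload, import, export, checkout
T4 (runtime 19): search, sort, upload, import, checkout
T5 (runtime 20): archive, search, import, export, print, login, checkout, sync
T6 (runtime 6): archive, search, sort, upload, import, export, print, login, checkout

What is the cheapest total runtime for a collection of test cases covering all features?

T2, T6 cover every feature at runtime 5 + 6 = 11.
Any cover uses at least 2 test cases; among all covering selections none totals below 11.

11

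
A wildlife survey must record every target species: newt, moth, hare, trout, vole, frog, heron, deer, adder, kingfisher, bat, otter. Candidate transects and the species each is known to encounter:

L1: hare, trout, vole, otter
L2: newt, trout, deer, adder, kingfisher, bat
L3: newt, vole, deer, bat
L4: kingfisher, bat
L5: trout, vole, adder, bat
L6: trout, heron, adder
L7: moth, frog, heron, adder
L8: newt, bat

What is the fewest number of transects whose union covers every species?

L1, L2, L7 together cover {newt, moth, hare, trout, vole, frog, heron, deer, adder, kingfisher, bat, otter} — every species.
No 2 of the 8 transects cover everything (all 28 pairs fall short), so 3 is minimum.

3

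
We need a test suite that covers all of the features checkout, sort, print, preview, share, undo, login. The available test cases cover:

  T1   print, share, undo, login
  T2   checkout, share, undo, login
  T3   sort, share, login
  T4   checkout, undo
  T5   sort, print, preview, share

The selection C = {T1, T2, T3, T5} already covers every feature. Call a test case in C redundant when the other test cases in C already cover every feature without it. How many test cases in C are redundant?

2

Drop T1: the rest still cover every feature — redundant.
Drop T2: checkout uncovered — not redundant.
Drop T3: the rest still cover every feature — redundant.
Drop T5: preview uncovered — not redundant.
2 redundant: T1, T3.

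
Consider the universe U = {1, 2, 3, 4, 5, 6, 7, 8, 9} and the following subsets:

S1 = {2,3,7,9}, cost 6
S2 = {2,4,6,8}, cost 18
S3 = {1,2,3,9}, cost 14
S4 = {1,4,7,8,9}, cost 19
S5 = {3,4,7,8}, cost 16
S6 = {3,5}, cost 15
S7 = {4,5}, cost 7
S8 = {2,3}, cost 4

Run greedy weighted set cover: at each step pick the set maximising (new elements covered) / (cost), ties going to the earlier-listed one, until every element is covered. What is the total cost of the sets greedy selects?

45

Pick 1: S1 adds 4 new (2, 3, 7, 9) at cost 6 (ratio 4/6).
Pick 2: S7 adds 2 new (4, 5) at cost 7 (ratio 2/7).
Pick 3: S2 adds 2 new (6, 8) at cost 18 (ratio 2/18).
Pick 4: S3 adds 1 new (1) at cost 14 (ratio 1/14).
Greedy total cost: 6 + 7 + 18 + 14 = 45.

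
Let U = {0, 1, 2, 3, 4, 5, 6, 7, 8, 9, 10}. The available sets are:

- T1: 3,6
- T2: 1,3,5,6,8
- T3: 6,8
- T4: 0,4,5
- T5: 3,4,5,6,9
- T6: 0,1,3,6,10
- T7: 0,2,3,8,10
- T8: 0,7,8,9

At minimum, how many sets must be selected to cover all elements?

4

T2, T4, T7, T8 together cover {0, 1, 2, 3, 4, 5, 6, 7, 8, 9, 10} — every element.
No 3 of the 8 sets cover everything (all 56 triples fall short), so 4 is minimum.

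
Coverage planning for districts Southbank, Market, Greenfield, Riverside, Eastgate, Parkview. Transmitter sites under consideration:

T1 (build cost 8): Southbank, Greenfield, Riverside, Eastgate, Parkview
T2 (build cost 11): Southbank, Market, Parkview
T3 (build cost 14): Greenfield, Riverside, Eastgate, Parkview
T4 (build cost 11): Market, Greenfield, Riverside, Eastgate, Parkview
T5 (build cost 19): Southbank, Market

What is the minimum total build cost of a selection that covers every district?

T1, T2 cover every district at build cost 8 + 11 = 19.
Any cover uses at least 2 transmitter sites; among all covering selections none totals below 19.

19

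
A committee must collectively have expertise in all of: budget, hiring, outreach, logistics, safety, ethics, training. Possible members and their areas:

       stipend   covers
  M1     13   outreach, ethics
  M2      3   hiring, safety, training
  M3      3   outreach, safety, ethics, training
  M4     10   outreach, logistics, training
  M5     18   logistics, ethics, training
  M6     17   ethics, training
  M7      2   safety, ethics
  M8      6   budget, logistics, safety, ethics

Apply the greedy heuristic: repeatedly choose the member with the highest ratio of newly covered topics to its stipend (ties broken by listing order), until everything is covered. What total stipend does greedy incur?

Pick 1: M3 adds 4 new (outreach, safety, ethics, training) at stipend 3 (ratio 4/3).
Pick 2: M2 adds 1 new (hiring) at stipend 3 (ratio 1/3).
Pick 3: M8 adds 2 new (budget, logistics) at stipend 6 (ratio 2/6).
Greedy total stipend: 3 + 3 + 6 = 12.

12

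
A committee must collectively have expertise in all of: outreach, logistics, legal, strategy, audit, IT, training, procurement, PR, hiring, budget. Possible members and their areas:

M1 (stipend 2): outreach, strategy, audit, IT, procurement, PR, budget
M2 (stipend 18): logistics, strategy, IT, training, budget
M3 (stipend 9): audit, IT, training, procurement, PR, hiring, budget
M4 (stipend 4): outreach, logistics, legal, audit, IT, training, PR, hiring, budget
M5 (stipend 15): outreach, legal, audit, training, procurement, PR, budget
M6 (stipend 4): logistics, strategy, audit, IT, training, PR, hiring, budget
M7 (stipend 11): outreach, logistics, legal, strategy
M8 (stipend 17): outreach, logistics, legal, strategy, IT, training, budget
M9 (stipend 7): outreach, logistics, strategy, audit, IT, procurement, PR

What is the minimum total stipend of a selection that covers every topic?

6

M1, M4 cover every topic at stipend 2 + 4 = 6.
Any cover uses at least 2 members; among all covering selections none totals below 6.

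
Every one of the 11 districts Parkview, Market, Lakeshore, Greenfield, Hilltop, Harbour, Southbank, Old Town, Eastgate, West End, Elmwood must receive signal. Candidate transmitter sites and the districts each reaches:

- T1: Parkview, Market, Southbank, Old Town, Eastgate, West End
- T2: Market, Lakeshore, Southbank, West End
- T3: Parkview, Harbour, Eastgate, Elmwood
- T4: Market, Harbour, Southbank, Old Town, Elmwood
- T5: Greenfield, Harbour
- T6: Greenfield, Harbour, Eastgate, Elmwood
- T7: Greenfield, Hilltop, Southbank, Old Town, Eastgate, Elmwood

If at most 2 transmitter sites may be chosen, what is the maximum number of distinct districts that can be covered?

Choosing T1, T6 covers {Parkview, Market, Greenfield, Harbour, Southbank, Old Town, Eastgate, West End, Elmwood} — 9 districts.
No choice of 2 transmitter sites does better; here Lakeshore, Hilltop are left uncovered.

9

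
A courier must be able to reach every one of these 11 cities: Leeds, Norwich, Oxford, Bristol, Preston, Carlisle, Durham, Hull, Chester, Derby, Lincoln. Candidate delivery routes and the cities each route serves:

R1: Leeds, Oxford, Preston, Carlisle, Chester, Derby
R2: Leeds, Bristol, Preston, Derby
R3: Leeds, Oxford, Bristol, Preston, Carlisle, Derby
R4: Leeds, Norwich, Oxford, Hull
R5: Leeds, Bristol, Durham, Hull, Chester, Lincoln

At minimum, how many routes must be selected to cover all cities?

3

R1, R4, R5 together cover {Leeds, Norwich, Oxford, Bristol, Preston, Carlisle, Durham, Hull, Chester, Derby, Lincoln} — every city.
No 2 of the 5 routes cover everything (all 10 pairs fall short), so 3 is minimum.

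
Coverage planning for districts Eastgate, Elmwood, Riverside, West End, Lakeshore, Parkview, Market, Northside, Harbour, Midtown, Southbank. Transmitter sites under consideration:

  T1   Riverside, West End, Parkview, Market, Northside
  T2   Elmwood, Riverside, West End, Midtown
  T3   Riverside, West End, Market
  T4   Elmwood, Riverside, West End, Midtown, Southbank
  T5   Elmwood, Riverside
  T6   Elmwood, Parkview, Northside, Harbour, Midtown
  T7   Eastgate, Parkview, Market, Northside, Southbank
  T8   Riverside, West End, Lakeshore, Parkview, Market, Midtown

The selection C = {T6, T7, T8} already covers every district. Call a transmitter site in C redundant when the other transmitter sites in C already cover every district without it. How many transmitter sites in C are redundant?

0

Drop T6: Elmwood, Harbour uncovered — not redundant.
Drop T7: Eastgate, Southbank uncovered — not redundant.
Drop T8: Riverside, West End, Lakeshore uncovered — not redundant.
None of the transmitter sites in C is redundant.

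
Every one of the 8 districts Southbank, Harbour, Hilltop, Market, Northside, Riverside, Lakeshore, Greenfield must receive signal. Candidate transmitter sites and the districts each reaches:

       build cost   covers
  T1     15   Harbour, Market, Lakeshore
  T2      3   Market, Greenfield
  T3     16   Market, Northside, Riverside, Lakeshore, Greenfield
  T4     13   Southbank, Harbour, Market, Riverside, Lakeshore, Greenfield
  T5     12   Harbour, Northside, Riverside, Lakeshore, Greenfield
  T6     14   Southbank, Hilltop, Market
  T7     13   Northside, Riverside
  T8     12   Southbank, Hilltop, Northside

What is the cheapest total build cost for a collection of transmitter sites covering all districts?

T4, T8 cover every district at build cost 13 + 12 = 25.
Any cover uses at least 2 transmitter sites; among all covering selections none totals below 25.
Greedy by coverage-per-build cost would pick T2, T5, T8 for 27 — worse than the optimum 25.

25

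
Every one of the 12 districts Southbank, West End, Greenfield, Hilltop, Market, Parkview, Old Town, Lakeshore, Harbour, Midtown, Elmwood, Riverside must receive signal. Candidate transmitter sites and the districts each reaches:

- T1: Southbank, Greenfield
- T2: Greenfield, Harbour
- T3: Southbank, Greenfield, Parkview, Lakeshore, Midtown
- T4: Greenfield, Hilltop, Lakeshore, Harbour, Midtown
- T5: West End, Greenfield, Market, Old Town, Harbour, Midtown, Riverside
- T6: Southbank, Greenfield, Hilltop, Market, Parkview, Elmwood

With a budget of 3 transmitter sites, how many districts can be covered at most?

Choosing T3, T5, T6 covers {Southbank, West End, Greenfield, Hilltop, Market, Parkview, Old Town, Lakeshore, Harbour, Midtown, Elmwood, Riverside} — 12 districts.
That is all 12 districts.

12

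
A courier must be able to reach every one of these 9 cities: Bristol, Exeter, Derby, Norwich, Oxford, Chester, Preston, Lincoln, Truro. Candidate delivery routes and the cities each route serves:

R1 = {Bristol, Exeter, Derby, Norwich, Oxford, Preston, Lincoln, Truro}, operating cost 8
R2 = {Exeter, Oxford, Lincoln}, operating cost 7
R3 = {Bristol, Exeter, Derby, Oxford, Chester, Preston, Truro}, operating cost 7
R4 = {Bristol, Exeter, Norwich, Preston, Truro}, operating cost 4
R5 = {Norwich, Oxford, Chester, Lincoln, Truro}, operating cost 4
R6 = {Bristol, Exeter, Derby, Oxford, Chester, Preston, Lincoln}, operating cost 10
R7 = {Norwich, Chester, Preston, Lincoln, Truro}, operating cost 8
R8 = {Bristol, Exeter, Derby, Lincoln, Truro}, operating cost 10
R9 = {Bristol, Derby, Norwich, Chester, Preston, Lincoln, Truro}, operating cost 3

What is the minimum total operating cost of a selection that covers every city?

R2, R9 cover every city at operating cost 7 + 3 = 10.
Any cover uses at least 2 routes; among all covering selections none totals below 10.

10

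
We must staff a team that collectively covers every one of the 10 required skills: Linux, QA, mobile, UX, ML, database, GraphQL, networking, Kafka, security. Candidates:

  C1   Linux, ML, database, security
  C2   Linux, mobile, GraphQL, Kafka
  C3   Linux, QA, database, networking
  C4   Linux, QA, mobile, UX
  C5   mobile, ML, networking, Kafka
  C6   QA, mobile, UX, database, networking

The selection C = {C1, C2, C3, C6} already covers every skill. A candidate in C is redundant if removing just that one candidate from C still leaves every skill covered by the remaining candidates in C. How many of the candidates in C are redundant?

Drop C1: ML, security uncovered — not redundant.
Drop C2: GraphQL, Kafka uncovered — not redundant.
Drop C3: the rest still cover every skill — redundant.
Drop C6: UX uncovered — not redundant.
1 redundant: C3.

1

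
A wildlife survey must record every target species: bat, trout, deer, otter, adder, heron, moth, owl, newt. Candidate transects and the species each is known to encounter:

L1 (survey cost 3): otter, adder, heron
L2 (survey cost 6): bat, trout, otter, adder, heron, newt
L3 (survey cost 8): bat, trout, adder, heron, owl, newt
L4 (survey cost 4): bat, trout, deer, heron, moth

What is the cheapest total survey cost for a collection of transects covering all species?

L1, L3, L4 cover every species at survey cost 3 + 8 + 4 = 15.
Any cover uses at least 3 transects; among all covering selections none totals below 15.

15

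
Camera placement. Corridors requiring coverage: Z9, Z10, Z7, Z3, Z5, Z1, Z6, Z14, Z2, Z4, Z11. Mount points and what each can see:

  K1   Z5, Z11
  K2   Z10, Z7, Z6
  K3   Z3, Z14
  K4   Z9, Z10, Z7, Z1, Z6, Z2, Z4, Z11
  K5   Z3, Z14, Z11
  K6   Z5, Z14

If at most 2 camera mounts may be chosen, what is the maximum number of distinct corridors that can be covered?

10

Choosing K3, K4 covers {Z9, Z10, Z7, Z3, Z1, Z6, Z14, Z2, Z4, Z11} — 10 corridors.
No choice of 2 camera mounts does better; here Z5 is left uncovered.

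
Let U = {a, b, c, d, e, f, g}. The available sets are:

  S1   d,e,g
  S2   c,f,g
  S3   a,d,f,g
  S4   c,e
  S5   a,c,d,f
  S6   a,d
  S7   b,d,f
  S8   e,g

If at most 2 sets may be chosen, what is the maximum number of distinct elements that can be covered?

6

Choosing S1, S5 covers {a, c, d, e, f, g} — 6 elements.
No choice of 2 sets does better; here b is left uncovered.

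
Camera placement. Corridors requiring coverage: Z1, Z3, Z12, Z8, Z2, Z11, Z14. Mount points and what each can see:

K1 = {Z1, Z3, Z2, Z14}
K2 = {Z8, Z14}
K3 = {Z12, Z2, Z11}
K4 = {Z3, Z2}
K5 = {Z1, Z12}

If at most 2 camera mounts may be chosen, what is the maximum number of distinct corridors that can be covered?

6

Choosing K1, K3 covers {Z1, Z3, Z12, Z2, Z11, Z14} — 6 corridors.
No choice of 2 camera mounts does better; here Z8 is left uncovered.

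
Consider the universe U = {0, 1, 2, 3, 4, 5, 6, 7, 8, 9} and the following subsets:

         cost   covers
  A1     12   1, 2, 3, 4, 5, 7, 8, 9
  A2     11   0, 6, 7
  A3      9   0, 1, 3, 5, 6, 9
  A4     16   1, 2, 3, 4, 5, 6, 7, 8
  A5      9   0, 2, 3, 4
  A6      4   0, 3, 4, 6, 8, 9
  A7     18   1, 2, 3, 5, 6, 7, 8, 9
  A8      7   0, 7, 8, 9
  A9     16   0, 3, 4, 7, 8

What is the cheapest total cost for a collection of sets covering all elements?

16

A1, A6 cover every element at cost 12 + 4 = 16.
Any cover uses at least 2 sets; among all covering selections none totals below 16.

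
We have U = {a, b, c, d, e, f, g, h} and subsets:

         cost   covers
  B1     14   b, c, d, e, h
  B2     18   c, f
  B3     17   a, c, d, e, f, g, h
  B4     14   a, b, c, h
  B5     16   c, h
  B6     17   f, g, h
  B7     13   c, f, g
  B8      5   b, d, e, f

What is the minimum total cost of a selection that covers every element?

22

B3, B8 cover every element at cost 17 + 5 = 22.
Any cover uses at least 2 sets; among all covering selections none totals below 22.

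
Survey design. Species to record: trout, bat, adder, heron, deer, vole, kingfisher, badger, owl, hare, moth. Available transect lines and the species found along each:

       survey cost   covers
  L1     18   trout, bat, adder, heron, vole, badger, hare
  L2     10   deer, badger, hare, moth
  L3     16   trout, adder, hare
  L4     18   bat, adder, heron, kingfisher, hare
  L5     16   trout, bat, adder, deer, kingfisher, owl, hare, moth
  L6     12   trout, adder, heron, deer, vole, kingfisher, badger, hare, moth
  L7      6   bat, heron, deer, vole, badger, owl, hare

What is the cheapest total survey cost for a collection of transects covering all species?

18

L6, L7 cover every species at survey cost 12 + 6 = 18.
Any cover uses at least 2 transects; among all covering selections none totals below 18.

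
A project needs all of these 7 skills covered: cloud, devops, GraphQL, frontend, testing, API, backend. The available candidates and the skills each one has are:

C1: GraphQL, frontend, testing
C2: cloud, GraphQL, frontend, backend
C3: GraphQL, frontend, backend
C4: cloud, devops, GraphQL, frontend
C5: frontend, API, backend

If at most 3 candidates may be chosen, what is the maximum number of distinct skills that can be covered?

Choosing C1, C4, C5 covers {cloud, devops, GraphQL, frontend, testing, API, backend} — 7 skills.
That is all 7 skills.

7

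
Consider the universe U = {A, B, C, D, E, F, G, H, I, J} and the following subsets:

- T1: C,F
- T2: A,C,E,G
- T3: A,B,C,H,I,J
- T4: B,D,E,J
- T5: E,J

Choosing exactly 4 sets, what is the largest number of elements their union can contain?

Choosing T1, T2, T3, T4 covers {A, B, C, D, E, F, G, H, I, J} — 10 elements.
That is all 10 elements.

10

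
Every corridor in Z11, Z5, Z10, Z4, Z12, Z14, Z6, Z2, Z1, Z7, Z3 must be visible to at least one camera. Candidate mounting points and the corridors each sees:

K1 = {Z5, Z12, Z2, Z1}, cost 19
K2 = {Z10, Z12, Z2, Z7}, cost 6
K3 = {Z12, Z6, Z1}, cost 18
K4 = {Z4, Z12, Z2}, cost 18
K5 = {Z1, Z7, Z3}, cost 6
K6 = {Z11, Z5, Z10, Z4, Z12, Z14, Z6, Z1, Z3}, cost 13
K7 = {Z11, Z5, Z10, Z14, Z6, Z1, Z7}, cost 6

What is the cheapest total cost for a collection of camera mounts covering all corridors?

K2, K6 cover every corridor at cost 6 + 13 = 19.
Any cover uses at least 2 camera mounts; among all covering selections none totals below 19.
Greedy by coverage-per-cost would pick K7, K2, K5, K6 for 31 — worse than the optimum 19.

19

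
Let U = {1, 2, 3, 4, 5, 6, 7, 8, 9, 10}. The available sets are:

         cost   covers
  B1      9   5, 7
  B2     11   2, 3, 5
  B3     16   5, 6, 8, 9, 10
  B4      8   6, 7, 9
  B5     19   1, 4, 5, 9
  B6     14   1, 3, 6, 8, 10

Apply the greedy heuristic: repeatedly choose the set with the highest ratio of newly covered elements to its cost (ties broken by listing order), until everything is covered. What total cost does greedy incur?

Pick 1: B4 adds 3 new (6, 7, 9) at cost 8 (ratio 3/8).
Pick 2: B6 adds 4 new (1, 3, 8, 10) at cost 14 (ratio 4/14).
Pick 3: B2 adds 2 new (2, 5) at cost 11 (ratio 2/11).
Pick 4: B5 adds 1 new (4) at cost 19 (ratio 1/19).
Greedy total cost: 8 + 14 + 11 + 19 = 52.

52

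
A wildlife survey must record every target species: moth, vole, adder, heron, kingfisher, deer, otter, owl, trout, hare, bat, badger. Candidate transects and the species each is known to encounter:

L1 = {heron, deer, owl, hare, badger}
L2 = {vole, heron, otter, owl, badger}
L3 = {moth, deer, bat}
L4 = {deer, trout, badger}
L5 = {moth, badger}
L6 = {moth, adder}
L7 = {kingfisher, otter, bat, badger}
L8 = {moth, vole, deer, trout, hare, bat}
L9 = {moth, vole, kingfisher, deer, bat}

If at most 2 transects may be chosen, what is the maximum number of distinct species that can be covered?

10

Choosing L2, L8 covers {moth, vole, heron, deer, otter, owl, trout, hare, bat, badger} — 10 species.
No choice of 2 transects does better; here adder, kingfisher are left uncovered.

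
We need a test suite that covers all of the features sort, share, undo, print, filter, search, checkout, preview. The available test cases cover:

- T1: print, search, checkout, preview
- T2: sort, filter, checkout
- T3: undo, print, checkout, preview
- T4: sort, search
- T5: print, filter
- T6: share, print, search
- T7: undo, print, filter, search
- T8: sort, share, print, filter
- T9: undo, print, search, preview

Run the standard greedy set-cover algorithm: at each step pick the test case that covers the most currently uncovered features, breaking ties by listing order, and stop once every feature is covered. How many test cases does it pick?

Pick 1: T1 covers 4 new features (print, search, checkout, preview).
Pick 2: T8 covers 3 new features (sort, share, filter).
Pick 3: T3 covers 1 new features (undo).
Greedy uses 3 test cases.

3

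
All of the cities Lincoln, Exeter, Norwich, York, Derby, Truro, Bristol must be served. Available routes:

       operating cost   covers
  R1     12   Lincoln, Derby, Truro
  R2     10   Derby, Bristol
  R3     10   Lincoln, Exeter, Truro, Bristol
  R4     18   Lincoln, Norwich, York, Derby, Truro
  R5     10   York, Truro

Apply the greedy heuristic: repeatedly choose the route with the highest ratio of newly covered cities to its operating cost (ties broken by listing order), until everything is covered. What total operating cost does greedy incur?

Pick 1: R3 adds 4 new (Lincoln, Exeter, Truro, Bristol) at operating cost 10 (ratio 4/10).
Pick 2: R4 adds 3 new (Norwich, York, Derby) at operating cost 18 (ratio 3/18).
Greedy total operating cost: 10 + 18 = 28.

28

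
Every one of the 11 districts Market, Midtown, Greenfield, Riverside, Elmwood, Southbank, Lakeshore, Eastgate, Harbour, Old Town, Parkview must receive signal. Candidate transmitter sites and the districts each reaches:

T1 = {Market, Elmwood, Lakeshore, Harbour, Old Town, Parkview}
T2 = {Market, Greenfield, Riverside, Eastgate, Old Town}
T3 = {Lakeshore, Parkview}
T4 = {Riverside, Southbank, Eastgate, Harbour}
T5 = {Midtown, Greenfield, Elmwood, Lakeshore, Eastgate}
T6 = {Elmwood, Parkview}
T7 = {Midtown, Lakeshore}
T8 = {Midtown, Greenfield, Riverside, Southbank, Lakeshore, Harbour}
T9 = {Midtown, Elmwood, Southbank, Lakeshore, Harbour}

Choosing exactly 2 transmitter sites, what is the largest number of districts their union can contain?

Choosing T1, T8 covers {Market, Midtown, Greenfield, Riverside, Elmwood, Southbank, Lakeshore, Harbour, Old Town, Parkview} — 10 districts.
No choice of 2 transmitter sites does better; here Eastgate is left uncovered.

10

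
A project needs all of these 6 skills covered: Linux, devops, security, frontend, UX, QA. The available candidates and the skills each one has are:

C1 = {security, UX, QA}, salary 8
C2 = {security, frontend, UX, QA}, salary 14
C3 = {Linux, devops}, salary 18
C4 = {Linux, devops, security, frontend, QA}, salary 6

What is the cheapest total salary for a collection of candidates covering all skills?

14

C1, C4 cover every skill at salary 8 + 6 = 14.
Any cover uses at least 2 candidates; among all covering selections none totals below 14.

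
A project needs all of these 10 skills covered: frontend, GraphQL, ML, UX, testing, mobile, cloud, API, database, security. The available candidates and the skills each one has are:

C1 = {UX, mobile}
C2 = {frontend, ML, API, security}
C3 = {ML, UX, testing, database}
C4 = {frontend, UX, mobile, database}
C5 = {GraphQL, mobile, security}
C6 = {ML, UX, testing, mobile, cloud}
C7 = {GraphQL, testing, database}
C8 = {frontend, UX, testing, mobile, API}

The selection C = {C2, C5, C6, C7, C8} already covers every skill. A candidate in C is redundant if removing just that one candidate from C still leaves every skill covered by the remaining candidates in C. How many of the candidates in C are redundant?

Drop C2: the rest still cover every skill — redundant.
Drop C5: the rest still cover every skill — redundant.
Drop C6: cloud uncovered — not redundant.
Drop C7: database uncovered — not redundant.
Drop C8: the rest still cover every skill — redundant.
3 redundant: C2, C5, C8.

3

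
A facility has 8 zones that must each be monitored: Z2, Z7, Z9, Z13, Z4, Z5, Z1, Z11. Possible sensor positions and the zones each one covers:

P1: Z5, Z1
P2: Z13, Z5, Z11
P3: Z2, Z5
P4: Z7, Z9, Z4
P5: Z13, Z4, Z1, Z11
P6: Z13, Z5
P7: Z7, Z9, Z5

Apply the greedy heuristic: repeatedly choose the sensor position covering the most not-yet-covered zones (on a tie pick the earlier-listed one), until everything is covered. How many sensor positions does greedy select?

3

Pick 1: P5 covers 4 new zones (Z13, Z4, Z1, Z11).
Pick 2: P7 covers 3 new zones (Z7, Z9, Z5).
Pick 3: P3 covers 1 new zones (Z2).
Greedy uses 3 sensor positions.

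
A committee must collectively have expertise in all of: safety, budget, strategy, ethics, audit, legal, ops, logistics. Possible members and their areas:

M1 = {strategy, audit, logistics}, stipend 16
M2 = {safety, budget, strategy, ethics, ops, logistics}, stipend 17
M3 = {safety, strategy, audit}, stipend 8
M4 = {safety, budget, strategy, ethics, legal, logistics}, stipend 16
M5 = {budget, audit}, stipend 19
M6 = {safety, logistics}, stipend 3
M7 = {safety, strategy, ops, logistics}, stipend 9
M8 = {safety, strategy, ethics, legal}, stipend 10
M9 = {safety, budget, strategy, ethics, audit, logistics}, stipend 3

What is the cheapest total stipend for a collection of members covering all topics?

22

M7, M8, M9 cover every topic at stipend 9 + 10 + 3 = 22.
Any cover uses at least 3 members; among all covering selections none totals below 22.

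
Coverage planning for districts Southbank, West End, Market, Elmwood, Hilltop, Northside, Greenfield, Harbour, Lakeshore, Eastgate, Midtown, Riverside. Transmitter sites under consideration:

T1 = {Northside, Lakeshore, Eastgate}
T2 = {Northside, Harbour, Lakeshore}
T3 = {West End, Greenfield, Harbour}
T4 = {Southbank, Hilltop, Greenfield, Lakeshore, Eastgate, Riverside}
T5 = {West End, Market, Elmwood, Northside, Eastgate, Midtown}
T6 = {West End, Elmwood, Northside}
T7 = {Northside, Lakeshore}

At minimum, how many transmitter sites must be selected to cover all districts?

T2, T4, T5 together cover {Southbank, West End, Market, Elmwood, Hilltop, Northside, Greenfield, Harbour, Lakeshore, Eastgate, Midtown, Riverside} — every district.
No 2 of the 7 transmitter sites cover everything (all 21 pairs fall short), so 3 is minimum.

3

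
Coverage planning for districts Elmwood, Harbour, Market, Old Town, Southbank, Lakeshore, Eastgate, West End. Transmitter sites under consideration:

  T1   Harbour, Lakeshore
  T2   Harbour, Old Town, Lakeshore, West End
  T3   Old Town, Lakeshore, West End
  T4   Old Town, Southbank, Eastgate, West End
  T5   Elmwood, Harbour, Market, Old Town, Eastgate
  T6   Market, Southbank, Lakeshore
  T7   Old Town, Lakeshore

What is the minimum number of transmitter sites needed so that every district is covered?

T1, T4, T5 together cover {Elmwood, Harbour, Market, Old Town, Southbank, Lakeshore, Eastgate, West End} — every district.
No 2 of the 7 transmitter sites cover everything (all 21 pairs fall short), so 3 is minimum.

3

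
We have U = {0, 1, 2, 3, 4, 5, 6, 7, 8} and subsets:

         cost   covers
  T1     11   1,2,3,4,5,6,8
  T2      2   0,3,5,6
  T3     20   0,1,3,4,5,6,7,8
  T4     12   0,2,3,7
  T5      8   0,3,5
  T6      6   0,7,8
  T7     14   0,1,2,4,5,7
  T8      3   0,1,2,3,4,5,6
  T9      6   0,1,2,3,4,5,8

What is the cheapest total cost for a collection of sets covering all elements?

9

T6, T8 cover every element at cost 6 + 3 = 9.
Any cover uses at least 2 sets; among all covering selections none totals below 9.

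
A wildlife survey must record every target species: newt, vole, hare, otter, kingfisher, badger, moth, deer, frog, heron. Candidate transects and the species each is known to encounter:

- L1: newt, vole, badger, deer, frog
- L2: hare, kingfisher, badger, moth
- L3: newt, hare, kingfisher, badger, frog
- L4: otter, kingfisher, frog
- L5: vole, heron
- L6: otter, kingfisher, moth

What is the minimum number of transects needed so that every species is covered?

4

L1, L2, L4, L5 together cover {newt, vole, hare, otter, kingfisher, badger, moth, deer, frog, heron} — every species.
No 3 of the 6 transects cover everything (all 20 triples fall short), so 4 is minimum.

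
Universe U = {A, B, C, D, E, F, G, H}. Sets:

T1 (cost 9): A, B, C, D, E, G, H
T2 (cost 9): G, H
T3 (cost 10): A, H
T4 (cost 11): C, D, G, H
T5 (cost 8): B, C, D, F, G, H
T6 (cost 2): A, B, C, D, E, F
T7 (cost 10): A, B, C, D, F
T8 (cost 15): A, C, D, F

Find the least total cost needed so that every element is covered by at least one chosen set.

10

T5, T6 cover every element at cost 8 + 2 = 10.
Any cover uses at least 2 sets; among all covering selections none totals below 10.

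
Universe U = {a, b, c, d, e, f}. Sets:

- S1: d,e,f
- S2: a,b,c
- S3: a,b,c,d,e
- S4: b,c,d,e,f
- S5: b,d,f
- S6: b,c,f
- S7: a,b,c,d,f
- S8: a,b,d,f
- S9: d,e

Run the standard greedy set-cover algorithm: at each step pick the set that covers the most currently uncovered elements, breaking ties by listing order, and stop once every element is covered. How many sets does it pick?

Pick 1: S3 covers 5 new elements (a, b, c, d, e).
Pick 2: S1 covers 1 new elements (f).
Greedy uses 2 sets.

2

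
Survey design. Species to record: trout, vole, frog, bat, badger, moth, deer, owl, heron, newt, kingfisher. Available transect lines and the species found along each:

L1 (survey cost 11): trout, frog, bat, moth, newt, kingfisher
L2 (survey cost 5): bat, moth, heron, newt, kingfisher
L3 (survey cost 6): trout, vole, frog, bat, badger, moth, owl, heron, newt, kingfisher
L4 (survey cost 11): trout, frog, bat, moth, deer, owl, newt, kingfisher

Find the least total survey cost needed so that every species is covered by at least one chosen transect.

17

L3, L4 cover every species at survey cost 6 + 11 = 17.
Any cover uses at least 2 transects; among all covering selections none totals below 17.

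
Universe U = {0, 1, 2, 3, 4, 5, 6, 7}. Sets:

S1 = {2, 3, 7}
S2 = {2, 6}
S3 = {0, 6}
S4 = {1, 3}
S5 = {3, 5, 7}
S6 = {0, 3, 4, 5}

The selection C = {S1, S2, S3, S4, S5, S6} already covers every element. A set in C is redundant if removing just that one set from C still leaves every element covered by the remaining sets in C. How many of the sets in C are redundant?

4

Drop S1: the rest still cover every element — redundant.
Drop S2: the rest still cover every element — redundant.
Drop S3: the rest still cover every element — redundant.
Drop S4: 1 uncovered — not redundant.
Drop S5: the rest still cover every element — redundant.
Drop S6: 4 uncovered — not redundant.
4 redundant: S1, S2, S3, S5.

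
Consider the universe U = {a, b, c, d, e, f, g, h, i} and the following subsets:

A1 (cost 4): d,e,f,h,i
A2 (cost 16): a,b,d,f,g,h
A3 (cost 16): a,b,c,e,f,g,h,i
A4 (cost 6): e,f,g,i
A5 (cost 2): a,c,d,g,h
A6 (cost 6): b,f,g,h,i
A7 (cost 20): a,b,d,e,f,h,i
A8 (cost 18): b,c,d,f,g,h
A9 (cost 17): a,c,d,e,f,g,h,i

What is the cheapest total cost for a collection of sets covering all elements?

12

A1, A5, A6 cover every element at cost 4 + 2 + 6 = 12.
Any cover uses at least 2 sets; among all covering selections none totals below 12.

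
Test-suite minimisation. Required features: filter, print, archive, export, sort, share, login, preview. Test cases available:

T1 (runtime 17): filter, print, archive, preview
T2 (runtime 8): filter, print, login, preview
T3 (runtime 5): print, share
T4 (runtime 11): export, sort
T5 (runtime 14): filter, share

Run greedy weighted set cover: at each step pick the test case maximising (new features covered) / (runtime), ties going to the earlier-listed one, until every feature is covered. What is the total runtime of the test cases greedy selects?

41

Pick 1: T2 adds 4 new (filter, print, login, preview) at runtime 8 (ratio 4/8).
Pick 2: T3 adds 1 new (share) at runtime 5 (ratio 1/5).
Pick 3: T4 adds 2 new (export, sort) at runtime 11 (ratio 2/11).
Pick 4: T1 adds 1 new (archive) at runtime 17 (ratio 1/17).
Greedy total runtime: 8 + 5 + 11 + 17 = 41.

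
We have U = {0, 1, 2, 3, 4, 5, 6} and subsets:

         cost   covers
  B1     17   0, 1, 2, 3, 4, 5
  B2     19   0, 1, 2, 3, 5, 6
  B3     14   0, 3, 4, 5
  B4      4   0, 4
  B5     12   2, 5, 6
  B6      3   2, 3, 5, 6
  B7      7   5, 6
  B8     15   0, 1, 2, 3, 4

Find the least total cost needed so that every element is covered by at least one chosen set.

18

B6, B8 cover every element at cost 3 + 15 = 18.
Any cover uses at least 2 sets; among all covering selections none totals below 18.
Greedy by coverage-per-cost would pick B6, B4, B8 for 22 — worse than the optimum 18.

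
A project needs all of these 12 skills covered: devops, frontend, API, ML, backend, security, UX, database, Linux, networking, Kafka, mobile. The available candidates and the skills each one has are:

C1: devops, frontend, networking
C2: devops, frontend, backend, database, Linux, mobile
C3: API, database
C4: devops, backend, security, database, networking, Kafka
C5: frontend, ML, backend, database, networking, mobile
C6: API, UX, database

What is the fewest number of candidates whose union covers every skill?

C2, C4, C5, C6 together cover {devops, frontend, API, ML, backend, security, UX, database, Linux, networking, Kafka, mobile} — every skill.
No 3 of the 6 candidates cover everything (all 20 triples fall short), so 4 is minimum.

4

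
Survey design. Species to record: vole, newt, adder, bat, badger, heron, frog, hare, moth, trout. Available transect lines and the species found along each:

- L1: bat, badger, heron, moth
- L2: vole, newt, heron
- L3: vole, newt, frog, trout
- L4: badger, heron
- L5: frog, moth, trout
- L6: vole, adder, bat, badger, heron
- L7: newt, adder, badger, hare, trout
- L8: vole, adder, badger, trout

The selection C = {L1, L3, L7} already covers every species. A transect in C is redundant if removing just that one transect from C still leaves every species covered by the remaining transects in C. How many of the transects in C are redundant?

Drop L1: bat, heron, moth uncovered — not redundant.
Drop L3: vole, frog uncovered — not redundant.
Drop L7: adder, hare uncovered — not redundant.
None of the transects in C is redundant.

0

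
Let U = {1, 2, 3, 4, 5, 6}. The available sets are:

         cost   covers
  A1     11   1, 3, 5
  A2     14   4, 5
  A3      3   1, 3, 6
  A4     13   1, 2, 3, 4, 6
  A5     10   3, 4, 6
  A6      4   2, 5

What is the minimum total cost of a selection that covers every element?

17

A4, A6 cover every element at cost 13 + 4 = 17.
Any cover uses at least 2 sets; among all covering selections none totals below 17.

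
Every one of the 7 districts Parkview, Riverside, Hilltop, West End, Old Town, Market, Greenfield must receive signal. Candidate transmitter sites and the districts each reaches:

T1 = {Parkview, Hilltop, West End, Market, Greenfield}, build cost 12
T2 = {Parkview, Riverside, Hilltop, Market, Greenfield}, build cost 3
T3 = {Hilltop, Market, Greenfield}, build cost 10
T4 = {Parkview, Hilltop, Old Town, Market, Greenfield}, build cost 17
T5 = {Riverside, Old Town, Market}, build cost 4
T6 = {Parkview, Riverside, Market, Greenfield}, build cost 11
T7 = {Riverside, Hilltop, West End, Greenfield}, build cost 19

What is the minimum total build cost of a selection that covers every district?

16

T1, T5 cover every district at build cost 12 + 4 = 16.
Any cover uses at least 2 transmitter sites; among all covering selections none totals below 16.
Greedy by coverage-per-build cost would pick T2, T5, T1 for 19 — worse than the optimum 16.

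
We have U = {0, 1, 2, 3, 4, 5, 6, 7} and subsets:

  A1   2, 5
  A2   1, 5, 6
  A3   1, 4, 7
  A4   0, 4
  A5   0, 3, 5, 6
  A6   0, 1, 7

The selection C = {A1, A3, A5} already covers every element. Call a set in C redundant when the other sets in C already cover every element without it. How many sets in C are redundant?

0

Drop A1: 2 uncovered — not redundant.
Drop A3: 1, 4, 7 uncovered — not redundant.
Drop A5: 0, 3, 6 uncovered — not redundant.
None of the sets in C is redundant.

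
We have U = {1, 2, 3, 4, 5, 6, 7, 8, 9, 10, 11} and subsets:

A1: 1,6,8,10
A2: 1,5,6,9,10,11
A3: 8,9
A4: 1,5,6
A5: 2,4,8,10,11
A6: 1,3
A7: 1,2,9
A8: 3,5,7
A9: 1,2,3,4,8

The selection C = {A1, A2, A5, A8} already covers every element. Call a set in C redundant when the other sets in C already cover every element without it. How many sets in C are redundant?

Drop A1: the rest still cover every element — redundant.
Drop A2: 9 uncovered — not redundant.
Drop A5: 2, 4 uncovered — not redundant.
Drop A8: 3, 7 uncovered — not redundant.
1 redundant: A1.

1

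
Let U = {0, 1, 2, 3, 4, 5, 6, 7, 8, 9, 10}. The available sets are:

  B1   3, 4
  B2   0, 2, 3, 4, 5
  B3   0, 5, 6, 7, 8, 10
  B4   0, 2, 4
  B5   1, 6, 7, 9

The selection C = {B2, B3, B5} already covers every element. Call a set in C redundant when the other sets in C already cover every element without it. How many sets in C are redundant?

Drop B2: 2, 3, 4 uncovered — not redundant.
Drop B3: 8, 10 uncovered — not redundant.
Drop B5: 1, 9 uncovered — not redundant.
None of the sets in C is redundant.

0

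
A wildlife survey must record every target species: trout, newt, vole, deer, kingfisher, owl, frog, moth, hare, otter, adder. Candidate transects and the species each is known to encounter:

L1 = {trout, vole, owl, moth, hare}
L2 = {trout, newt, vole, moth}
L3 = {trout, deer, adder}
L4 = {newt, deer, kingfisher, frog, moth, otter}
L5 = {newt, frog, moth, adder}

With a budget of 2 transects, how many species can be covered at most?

10

Choosing L1, L4 covers {trout, newt, vole, deer, kingfisher, owl, frog, moth, hare, otter} — 10 species.
No choice of 2 transects does better; here adder is left uncovered.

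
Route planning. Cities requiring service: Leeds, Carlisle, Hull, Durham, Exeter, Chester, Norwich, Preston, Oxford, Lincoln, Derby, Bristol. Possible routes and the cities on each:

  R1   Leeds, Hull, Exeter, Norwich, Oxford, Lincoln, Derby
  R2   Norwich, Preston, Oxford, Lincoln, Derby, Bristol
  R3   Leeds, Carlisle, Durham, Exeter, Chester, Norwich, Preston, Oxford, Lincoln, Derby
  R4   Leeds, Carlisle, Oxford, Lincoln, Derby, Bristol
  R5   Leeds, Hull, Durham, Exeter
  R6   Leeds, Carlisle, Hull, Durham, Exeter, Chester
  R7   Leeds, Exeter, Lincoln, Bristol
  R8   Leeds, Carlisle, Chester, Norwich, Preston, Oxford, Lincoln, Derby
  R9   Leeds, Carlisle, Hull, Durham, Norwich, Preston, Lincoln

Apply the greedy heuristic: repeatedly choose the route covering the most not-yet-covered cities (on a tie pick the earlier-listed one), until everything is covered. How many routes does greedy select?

Pick 1: R3 covers 10 new cities (Leeds, Carlisle, Durham, Exeter, Chester, Norwich, Preston, Oxford, Lincoln, Derby).
Pick 2: R1 covers 1 new cities (Hull).
Pick 3: R2 covers 1 new cities (Bristol).
Greedy uses 3 routes. (The true minimum is 2.)

3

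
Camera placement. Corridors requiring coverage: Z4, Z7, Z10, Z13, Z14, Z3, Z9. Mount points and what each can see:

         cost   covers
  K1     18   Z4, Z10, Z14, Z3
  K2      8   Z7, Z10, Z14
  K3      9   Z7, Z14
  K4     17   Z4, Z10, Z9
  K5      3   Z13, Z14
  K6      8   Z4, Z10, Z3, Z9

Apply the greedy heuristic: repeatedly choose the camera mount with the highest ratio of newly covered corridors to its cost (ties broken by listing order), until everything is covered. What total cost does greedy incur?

19

Pick 1: K5 adds 2 new (Z13, Z14) at cost 3 (ratio 2/3).
Pick 2: K6 adds 4 new (Z4, Z10, Z3, Z9) at cost 8 (ratio 4/8).
Pick 3: K2 adds 1 new (Z7) at cost 8 (ratio 1/8).
Greedy total cost: 3 + 8 + 8 = 19.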